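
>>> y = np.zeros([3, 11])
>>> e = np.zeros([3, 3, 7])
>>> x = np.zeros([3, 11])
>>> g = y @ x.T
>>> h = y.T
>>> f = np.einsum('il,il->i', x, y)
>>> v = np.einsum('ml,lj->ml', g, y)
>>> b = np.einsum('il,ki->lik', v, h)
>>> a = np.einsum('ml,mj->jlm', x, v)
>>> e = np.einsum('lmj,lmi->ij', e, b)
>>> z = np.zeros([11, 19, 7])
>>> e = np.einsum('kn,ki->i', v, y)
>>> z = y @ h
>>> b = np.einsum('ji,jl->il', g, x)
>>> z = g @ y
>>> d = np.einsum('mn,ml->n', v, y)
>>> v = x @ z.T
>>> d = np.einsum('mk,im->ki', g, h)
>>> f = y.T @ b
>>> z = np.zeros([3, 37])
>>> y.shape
(3, 11)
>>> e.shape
(11,)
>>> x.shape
(3, 11)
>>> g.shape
(3, 3)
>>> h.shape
(11, 3)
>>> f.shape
(11, 11)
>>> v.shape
(3, 3)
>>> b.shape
(3, 11)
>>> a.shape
(3, 11, 3)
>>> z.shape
(3, 37)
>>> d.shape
(3, 11)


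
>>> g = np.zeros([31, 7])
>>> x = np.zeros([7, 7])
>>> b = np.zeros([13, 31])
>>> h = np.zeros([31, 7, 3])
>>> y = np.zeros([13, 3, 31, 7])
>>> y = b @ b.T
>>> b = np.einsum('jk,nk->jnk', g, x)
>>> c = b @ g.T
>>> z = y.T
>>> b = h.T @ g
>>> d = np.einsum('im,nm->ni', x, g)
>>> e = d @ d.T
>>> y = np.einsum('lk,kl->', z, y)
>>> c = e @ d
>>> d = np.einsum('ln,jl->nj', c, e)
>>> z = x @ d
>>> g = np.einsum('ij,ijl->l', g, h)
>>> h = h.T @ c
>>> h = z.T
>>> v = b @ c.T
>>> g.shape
(3,)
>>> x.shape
(7, 7)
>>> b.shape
(3, 7, 7)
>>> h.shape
(31, 7)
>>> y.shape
()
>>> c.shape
(31, 7)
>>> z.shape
(7, 31)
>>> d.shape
(7, 31)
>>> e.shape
(31, 31)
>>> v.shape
(3, 7, 31)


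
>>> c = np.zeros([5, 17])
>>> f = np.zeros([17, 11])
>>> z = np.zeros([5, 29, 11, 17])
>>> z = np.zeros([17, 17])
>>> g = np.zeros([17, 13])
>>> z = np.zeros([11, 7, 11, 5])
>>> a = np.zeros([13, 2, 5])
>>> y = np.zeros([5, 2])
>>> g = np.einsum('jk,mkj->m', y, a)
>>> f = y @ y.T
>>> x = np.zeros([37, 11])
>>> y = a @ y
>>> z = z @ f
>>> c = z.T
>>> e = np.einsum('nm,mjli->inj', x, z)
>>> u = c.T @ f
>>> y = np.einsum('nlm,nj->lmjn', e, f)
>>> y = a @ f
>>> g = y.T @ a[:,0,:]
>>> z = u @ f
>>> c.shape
(5, 11, 7, 11)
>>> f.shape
(5, 5)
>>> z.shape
(11, 7, 11, 5)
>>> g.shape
(5, 2, 5)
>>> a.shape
(13, 2, 5)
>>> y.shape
(13, 2, 5)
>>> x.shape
(37, 11)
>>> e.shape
(5, 37, 7)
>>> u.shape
(11, 7, 11, 5)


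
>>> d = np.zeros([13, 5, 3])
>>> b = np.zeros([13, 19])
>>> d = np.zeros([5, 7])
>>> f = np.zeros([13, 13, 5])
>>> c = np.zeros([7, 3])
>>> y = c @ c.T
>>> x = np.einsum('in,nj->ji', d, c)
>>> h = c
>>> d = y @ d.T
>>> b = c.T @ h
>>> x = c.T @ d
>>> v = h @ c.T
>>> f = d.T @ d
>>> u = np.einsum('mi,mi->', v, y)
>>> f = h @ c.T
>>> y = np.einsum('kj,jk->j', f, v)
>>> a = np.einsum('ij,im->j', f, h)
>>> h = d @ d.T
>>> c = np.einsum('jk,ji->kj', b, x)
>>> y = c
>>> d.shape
(7, 5)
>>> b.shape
(3, 3)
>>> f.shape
(7, 7)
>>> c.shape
(3, 3)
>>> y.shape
(3, 3)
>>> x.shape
(3, 5)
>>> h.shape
(7, 7)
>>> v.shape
(7, 7)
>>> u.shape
()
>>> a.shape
(7,)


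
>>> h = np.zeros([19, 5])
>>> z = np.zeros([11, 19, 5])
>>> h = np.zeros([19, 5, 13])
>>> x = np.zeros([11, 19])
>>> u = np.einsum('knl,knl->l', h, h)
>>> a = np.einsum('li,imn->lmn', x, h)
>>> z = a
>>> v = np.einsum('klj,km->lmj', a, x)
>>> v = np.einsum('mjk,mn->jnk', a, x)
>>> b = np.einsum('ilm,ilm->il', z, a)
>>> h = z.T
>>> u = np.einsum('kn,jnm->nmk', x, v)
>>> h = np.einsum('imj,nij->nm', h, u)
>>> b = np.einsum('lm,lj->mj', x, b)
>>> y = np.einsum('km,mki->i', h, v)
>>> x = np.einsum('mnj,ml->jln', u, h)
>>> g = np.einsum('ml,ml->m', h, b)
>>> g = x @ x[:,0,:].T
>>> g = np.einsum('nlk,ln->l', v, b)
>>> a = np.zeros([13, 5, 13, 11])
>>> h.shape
(19, 5)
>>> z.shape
(11, 5, 13)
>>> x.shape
(11, 5, 13)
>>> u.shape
(19, 13, 11)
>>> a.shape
(13, 5, 13, 11)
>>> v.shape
(5, 19, 13)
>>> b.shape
(19, 5)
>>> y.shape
(13,)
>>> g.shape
(19,)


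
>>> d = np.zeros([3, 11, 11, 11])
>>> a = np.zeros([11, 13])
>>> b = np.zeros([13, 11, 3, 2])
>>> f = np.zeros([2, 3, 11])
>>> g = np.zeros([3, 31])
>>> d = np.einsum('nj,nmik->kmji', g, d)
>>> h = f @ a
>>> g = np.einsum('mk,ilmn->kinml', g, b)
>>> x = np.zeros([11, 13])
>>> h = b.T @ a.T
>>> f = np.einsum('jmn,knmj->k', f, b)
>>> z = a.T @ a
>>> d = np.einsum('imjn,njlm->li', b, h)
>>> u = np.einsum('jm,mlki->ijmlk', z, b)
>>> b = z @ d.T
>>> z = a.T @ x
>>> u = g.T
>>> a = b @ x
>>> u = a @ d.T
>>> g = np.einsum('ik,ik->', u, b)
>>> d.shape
(11, 13)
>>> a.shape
(13, 13)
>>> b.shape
(13, 11)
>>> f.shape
(13,)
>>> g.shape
()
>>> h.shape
(2, 3, 11, 11)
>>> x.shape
(11, 13)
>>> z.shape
(13, 13)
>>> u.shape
(13, 11)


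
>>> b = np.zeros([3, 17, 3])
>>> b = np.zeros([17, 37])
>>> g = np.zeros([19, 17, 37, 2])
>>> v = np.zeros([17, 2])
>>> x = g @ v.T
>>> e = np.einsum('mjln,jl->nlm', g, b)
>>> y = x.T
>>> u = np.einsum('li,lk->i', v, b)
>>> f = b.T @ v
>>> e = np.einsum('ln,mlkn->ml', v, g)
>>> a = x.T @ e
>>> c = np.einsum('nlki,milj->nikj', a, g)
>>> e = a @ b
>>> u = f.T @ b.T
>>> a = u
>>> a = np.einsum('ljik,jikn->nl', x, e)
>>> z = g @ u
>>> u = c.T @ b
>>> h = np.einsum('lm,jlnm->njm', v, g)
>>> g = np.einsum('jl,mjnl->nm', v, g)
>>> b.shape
(17, 37)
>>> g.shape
(37, 19)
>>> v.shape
(17, 2)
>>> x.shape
(19, 17, 37, 17)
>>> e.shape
(17, 37, 17, 37)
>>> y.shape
(17, 37, 17, 19)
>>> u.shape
(2, 17, 17, 37)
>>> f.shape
(37, 2)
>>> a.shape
(37, 19)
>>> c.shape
(17, 17, 17, 2)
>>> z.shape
(19, 17, 37, 17)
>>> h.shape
(37, 19, 2)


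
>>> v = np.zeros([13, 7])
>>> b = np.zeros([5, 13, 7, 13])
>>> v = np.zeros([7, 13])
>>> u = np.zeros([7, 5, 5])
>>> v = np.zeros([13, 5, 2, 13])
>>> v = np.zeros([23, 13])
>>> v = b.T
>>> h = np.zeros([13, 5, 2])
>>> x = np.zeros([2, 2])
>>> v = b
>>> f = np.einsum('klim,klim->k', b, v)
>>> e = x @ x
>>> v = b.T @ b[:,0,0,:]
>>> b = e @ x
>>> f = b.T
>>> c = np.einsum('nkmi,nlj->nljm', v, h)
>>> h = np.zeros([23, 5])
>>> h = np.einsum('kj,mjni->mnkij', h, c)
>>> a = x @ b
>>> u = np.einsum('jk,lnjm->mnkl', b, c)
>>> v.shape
(13, 7, 13, 13)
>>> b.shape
(2, 2)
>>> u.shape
(13, 5, 2, 13)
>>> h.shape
(13, 2, 23, 13, 5)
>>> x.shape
(2, 2)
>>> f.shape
(2, 2)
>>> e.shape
(2, 2)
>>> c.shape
(13, 5, 2, 13)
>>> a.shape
(2, 2)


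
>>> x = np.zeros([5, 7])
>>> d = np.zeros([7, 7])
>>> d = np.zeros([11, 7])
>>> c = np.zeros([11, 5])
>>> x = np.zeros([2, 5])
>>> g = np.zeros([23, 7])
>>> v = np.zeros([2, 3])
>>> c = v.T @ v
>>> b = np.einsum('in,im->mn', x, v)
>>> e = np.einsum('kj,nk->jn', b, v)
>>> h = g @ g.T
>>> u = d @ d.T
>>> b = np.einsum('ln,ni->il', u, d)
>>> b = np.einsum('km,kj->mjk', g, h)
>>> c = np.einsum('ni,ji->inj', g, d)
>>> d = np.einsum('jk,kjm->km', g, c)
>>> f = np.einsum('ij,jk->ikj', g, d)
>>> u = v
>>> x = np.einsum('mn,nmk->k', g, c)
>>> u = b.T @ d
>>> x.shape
(11,)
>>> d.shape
(7, 11)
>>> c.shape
(7, 23, 11)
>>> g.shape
(23, 7)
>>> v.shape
(2, 3)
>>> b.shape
(7, 23, 23)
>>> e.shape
(5, 2)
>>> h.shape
(23, 23)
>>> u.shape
(23, 23, 11)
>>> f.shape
(23, 11, 7)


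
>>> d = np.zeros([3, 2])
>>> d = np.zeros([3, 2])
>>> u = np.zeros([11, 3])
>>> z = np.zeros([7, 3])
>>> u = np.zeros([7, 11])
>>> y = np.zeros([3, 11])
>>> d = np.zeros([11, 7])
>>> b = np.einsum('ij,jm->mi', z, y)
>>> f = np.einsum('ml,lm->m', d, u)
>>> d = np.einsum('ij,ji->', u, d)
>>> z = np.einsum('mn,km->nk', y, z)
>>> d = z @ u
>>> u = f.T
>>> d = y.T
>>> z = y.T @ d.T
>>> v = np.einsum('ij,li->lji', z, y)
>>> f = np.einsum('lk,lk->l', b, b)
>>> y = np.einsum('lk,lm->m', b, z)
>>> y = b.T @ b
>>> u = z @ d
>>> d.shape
(11, 3)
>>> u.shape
(11, 3)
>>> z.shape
(11, 11)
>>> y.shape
(7, 7)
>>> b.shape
(11, 7)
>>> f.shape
(11,)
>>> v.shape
(3, 11, 11)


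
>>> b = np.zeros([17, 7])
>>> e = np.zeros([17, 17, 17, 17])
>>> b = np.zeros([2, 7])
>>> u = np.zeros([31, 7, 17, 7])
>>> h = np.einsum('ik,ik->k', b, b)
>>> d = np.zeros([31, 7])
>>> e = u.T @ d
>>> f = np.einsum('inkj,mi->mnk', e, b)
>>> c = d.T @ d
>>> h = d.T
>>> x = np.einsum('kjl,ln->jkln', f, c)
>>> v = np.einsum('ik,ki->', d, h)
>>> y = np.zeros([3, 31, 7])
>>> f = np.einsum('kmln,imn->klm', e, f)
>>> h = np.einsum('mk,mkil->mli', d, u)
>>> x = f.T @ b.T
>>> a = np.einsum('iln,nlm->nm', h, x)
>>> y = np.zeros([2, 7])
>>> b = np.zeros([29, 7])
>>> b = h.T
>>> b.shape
(17, 7, 31)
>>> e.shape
(7, 17, 7, 7)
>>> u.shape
(31, 7, 17, 7)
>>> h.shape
(31, 7, 17)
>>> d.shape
(31, 7)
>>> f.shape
(7, 7, 17)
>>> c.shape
(7, 7)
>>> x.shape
(17, 7, 2)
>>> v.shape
()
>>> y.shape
(2, 7)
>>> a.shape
(17, 2)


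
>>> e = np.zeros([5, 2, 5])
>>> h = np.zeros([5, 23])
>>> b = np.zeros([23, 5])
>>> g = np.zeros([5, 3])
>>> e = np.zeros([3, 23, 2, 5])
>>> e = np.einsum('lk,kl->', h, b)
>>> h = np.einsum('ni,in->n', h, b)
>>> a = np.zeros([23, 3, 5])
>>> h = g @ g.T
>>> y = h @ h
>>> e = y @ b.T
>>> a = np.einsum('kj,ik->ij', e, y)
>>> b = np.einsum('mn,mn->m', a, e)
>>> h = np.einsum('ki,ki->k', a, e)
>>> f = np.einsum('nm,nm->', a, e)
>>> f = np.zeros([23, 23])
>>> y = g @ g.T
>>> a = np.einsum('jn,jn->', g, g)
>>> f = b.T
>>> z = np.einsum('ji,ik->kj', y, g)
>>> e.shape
(5, 23)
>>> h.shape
(5,)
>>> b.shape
(5,)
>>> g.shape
(5, 3)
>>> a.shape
()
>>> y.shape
(5, 5)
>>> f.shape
(5,)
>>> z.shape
(3, 5)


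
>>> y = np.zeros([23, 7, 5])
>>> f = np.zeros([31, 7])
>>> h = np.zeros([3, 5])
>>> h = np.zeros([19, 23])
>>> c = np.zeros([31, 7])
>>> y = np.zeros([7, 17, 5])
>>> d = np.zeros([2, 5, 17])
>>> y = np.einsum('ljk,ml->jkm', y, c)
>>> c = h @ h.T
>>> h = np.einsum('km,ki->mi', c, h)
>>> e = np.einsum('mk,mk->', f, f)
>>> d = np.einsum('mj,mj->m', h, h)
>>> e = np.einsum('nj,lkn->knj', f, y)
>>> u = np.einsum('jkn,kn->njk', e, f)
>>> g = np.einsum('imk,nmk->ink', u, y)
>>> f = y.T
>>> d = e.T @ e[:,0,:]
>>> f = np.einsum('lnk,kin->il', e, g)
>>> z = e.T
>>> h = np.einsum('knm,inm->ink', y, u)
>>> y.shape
(17, 5, 31)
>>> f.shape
(17, 5)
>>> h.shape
(7, 5, 17)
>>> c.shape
(19, 19)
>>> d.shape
(7, 31, 7)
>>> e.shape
(5, 31, 7)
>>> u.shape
(7, 5, 31)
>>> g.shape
(7, 17, 31)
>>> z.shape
(7, 31, 5)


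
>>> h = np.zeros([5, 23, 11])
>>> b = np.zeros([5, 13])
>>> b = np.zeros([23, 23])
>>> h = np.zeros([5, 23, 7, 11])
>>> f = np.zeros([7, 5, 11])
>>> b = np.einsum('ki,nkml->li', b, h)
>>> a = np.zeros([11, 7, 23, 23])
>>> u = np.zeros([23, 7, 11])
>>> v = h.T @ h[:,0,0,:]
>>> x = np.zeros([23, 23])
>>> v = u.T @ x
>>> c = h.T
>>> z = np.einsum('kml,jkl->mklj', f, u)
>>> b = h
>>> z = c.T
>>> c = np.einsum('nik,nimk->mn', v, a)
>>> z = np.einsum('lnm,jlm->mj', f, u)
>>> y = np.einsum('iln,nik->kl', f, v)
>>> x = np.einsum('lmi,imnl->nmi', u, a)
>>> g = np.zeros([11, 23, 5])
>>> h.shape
(5, 23, 7, 11)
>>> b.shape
(5, 23, 7, 11)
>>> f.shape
(7, 5, 11)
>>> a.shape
(11, 7, 23, 23)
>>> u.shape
(23, 7, 11)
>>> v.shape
(11, 7, 23)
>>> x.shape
(23, 7, 11)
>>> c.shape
(23, 11)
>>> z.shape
(11, 23)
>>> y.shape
(23, 5)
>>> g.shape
(11, 23, 5)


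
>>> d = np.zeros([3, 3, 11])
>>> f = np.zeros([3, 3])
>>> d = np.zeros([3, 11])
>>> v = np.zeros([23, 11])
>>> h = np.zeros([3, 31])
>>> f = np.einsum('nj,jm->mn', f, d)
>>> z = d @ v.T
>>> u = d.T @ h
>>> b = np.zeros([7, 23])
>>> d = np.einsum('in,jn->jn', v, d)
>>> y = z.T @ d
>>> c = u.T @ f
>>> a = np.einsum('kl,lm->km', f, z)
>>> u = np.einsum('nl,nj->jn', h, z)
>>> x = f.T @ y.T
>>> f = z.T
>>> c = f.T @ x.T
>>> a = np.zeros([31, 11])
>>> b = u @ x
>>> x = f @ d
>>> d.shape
(3, 11)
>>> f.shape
(23, 3)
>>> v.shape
(23, 11)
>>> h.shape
(3, 31)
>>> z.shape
(3, 23)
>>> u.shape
(23, 3)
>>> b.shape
(23, 23)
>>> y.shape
(23, 11)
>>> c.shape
(3, 3)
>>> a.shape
(31, 11)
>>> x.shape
(23, 11)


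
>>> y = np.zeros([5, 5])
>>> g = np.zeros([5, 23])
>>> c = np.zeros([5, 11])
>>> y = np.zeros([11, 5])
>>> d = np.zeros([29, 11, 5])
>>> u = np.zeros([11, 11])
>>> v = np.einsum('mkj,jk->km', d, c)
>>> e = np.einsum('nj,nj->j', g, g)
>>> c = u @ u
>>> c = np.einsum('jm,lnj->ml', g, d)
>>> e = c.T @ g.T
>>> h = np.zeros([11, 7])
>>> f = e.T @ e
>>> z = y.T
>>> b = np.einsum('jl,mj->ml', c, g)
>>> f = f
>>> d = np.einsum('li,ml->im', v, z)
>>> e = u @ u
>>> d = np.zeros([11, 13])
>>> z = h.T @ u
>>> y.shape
(11, 5)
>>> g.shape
(5, 23)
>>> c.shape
(23, 29)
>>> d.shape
(11, 13)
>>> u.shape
(11, 11)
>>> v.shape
(11, 29)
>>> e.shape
(11, 11)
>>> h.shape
(11, 7)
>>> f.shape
(5, 5)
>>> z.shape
(7, 11)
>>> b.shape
(5, 29)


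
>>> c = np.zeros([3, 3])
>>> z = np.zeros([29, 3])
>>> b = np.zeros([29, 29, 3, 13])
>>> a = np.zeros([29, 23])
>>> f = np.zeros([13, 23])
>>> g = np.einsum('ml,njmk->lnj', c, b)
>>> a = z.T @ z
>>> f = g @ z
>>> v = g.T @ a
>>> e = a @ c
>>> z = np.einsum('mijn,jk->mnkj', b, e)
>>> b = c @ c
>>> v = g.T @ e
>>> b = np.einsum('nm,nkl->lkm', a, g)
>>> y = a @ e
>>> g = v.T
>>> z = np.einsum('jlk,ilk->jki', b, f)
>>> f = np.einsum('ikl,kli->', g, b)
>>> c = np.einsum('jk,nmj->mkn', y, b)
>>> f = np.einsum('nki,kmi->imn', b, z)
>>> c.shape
(29, 3, 29)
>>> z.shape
(29, 3, 3)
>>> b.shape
(29, 29, 3)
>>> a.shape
(3, 3)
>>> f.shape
(3, 3, 29)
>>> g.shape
(3, 29, 29)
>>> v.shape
(29, 29, 3)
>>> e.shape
(3, 3)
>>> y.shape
(3, 3)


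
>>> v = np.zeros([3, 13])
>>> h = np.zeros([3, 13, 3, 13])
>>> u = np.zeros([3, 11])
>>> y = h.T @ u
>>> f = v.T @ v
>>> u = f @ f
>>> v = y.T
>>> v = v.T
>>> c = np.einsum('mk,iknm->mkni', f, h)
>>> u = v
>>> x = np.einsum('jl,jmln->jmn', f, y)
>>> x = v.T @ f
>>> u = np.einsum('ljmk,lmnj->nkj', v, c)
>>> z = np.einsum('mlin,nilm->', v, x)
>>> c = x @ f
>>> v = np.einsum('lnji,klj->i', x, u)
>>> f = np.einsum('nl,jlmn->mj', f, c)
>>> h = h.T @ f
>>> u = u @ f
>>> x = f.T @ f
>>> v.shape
(13,)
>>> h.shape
(13, 3, 13, 11)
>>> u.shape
(3, 11, 11)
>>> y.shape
(13, 3, 13, 11)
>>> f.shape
(3, 11)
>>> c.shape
(11, 13, 3, 13)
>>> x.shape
(11, 11)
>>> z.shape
()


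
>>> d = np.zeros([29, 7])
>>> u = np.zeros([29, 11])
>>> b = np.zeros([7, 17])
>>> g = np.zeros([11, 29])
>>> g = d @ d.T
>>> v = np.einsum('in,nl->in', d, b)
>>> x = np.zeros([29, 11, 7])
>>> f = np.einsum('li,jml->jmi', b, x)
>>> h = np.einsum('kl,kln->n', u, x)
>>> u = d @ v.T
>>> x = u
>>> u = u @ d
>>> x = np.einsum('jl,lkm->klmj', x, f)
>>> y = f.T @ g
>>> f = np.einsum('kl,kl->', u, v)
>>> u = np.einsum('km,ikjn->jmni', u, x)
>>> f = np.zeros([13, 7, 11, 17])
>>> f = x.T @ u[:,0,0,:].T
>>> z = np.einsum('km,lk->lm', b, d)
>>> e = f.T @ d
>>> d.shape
(29, 7)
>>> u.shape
(17, 7, 29, 11)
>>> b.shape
(7, 17)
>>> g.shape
(29, 29)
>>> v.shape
(29, 7)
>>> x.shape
(11, 29, 17, 29)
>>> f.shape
(29, 17, 29, 17)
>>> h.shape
(7,)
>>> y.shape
(17, 11, 29)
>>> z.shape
(29, 17)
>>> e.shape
(17, 29, 17, 7)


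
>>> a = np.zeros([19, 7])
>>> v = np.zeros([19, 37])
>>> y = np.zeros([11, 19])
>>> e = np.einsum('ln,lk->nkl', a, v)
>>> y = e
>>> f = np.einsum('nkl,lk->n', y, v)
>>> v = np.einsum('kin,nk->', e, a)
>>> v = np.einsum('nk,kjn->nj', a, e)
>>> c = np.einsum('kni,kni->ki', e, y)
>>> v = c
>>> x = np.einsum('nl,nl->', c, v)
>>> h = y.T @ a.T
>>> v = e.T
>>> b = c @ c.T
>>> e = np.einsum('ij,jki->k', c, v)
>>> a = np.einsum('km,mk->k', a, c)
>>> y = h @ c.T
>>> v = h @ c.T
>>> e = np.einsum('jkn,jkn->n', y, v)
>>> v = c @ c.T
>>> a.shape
(19,)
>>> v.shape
(7, 7)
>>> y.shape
(19, 37, 7)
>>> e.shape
(7,)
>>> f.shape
(7,)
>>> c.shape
(7, 19)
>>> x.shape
()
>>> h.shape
(19, 37, 19)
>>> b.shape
(7, 7)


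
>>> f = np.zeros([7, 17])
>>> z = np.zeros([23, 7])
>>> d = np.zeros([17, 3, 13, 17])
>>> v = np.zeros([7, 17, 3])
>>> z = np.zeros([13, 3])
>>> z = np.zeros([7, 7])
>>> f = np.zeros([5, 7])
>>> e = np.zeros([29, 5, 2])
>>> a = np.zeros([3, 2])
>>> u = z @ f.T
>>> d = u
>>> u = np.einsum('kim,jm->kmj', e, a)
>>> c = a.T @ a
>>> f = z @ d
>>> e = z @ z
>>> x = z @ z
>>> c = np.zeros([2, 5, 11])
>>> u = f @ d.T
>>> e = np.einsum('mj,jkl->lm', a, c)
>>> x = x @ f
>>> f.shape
(7, 5)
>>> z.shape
(7, 7)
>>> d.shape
(7, 5)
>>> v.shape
(7, 17, 3)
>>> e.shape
(11, 3)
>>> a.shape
(3, 2)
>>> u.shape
(7, 7)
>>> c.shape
(2, 5, 11)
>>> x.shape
(7, 5)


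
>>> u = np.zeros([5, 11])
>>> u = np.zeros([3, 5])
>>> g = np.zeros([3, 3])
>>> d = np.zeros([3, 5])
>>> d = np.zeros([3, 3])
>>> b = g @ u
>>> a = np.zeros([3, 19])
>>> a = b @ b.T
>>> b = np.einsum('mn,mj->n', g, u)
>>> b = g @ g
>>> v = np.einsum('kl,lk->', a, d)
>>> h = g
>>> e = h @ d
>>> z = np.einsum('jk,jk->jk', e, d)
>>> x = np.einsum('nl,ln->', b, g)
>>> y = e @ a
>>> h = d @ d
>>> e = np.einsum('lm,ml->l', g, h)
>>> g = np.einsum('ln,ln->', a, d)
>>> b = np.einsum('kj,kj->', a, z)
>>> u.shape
(3, 5)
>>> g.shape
()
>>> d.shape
(3, 3)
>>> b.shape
()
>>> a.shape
(3, 3)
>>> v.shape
()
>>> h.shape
(3, 3)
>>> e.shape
(3,)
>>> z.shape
(3, 3)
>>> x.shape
()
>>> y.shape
(3, 3)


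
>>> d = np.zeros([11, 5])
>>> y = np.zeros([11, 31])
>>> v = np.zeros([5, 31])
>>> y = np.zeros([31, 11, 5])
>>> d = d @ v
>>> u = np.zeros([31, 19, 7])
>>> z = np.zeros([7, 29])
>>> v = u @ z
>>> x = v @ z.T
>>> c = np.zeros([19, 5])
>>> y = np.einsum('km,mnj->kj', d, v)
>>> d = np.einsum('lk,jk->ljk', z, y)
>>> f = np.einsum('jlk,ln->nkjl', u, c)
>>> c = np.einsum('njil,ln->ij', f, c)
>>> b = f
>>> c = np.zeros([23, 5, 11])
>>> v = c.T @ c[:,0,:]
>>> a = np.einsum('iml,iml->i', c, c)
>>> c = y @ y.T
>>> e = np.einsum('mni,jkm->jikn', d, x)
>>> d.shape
(7, 11, 29)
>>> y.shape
(11, 29)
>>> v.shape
(11, 5, 11)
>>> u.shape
(31, 19, 7)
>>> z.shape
(7, 29)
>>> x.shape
(31, 19, 7)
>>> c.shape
(11, 11)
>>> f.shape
(5, 7, 31, 19)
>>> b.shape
(5, 7, 31, 19)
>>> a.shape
(23,)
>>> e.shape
(31, 29, 19, 11)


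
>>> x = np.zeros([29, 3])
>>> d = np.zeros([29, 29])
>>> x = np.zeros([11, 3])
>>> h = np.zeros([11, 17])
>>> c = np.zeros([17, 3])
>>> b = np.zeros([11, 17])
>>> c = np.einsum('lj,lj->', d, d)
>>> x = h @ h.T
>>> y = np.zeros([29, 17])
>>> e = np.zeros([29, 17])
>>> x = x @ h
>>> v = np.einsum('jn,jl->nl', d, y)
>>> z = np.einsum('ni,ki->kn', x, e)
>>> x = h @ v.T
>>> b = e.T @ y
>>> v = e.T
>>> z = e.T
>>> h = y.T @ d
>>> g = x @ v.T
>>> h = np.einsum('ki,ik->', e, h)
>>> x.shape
(11, 29)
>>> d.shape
(29, 29)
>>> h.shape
()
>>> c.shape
()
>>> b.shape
(17, 17)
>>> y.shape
(29, 17)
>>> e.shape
(29, 17)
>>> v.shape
(17, 29)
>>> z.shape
(17, 29)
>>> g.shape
(11, 17)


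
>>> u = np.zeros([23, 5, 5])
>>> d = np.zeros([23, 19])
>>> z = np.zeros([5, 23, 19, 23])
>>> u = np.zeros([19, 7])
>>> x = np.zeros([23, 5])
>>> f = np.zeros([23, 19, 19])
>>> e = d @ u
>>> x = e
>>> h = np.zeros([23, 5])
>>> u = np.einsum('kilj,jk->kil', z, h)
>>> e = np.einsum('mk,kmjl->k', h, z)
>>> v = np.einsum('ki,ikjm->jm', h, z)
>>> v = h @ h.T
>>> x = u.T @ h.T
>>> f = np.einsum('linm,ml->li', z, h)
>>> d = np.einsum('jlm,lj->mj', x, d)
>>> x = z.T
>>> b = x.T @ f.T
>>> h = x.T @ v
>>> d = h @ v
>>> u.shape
(5, 23, 19)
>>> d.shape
(5, 23, 19, 23)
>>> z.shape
(5, 23, 19, 23)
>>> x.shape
(23, 19, 23, 5)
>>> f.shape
(5, 23)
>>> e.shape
(5,)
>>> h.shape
(5, 23, 19, 23)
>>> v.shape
(23, 23)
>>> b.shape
(5, 23, 19, 5)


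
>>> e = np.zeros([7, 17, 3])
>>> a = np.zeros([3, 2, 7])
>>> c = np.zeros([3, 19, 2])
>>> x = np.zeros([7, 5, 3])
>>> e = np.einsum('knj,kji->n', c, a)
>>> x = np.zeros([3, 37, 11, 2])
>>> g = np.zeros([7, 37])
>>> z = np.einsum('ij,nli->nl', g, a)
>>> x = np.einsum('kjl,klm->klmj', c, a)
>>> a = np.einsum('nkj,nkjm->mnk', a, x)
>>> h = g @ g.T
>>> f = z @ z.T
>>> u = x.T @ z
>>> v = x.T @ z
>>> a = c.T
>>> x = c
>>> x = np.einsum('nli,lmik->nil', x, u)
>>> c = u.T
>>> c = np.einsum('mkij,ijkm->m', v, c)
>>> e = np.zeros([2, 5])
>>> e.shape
(2, 5)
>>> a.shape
(2, 19, 3)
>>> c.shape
(19,)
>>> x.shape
(3, 2, 19)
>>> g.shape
(7, 37)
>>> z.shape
(3, 2)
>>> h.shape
(7, 7)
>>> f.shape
(3, 3)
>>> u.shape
(19, 7, 2, 2)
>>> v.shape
(19, 7, 2, 2)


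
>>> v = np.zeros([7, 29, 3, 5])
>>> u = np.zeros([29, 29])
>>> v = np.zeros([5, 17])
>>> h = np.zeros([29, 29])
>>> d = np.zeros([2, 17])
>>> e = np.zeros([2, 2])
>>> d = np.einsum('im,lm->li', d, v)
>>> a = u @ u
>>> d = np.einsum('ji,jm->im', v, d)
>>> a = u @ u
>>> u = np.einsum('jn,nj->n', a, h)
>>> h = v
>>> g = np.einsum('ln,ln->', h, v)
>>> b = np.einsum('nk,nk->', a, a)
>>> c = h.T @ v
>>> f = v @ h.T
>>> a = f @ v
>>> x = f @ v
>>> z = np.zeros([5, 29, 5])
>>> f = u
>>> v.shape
(5, 17)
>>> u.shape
(29,)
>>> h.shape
(5, 17)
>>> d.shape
(17, 2)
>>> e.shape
(2, 2)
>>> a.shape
(5, 17)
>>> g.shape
()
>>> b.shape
()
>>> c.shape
(17, 17)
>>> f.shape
(29,)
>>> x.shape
(5, 17)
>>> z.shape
(5, 29, 5)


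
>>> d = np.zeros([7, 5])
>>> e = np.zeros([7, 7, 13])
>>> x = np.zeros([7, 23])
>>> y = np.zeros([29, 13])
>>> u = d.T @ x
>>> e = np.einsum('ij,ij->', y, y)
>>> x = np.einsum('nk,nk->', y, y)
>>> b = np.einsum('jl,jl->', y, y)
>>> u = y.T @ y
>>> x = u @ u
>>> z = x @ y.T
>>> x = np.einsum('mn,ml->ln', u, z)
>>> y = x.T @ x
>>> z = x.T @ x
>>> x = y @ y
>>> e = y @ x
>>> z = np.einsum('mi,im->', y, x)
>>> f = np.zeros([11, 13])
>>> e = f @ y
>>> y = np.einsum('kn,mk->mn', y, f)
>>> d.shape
(7, 5)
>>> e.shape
(11, 13)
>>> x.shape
(13, 13)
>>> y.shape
(11, 13)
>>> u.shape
(13, 13)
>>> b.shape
()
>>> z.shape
()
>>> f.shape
(11, 13)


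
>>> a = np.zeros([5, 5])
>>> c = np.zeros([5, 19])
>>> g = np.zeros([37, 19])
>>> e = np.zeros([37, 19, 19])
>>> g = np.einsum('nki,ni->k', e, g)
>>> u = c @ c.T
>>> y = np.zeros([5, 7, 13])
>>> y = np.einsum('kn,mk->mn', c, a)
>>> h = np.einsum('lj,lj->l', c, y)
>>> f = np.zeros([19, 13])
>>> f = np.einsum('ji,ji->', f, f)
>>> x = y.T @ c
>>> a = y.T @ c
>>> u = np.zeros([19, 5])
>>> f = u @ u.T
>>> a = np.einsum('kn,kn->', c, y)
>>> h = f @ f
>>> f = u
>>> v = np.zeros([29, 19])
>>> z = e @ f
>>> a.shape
()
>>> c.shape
(5, 19)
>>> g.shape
(19,)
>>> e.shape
(37, 19, 19)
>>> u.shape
(19, 5)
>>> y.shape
(5, 19)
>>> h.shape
(19, 19)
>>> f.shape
(19, 5)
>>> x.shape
(19, 19)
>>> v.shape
(29, 19)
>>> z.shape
(37, 19, 5)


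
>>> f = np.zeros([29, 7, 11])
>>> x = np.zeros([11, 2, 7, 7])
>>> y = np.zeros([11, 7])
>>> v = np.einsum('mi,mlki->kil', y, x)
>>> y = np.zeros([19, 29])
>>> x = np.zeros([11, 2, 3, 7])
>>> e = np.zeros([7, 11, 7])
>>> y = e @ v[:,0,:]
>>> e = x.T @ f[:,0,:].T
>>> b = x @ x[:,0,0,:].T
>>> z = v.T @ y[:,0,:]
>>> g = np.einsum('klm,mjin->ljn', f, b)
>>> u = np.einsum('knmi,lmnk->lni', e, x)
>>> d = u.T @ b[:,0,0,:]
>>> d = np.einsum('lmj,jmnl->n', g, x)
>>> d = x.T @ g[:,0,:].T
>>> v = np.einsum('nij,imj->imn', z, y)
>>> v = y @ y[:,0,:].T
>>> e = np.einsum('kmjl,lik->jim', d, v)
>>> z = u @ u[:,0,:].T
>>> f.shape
(29, 7, 11)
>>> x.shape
(11, 2, 3, 7)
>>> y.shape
(7, 11, 2)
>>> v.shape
(7, 11, 7)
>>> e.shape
(2, 11, 3)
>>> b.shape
(11, 2, 3, 11)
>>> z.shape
(11, 3, 11)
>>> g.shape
(7, 2, 11)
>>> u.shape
(11, 3, 29)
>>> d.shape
(7, 3, 2, 7)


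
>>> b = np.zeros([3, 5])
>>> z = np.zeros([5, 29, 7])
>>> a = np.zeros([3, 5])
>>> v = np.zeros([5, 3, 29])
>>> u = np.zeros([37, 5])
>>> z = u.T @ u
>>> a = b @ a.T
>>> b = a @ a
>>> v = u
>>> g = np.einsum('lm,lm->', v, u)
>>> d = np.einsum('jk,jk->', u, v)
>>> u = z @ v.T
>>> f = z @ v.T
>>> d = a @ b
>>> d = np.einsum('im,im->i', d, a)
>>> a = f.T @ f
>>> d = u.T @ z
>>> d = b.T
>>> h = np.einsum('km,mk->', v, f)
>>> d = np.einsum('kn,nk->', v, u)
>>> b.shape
(3, 3)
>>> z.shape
(5, 5)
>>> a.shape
(37, 37)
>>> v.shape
(37, 5)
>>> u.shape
(5, 37)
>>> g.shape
()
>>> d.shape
()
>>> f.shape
(5, 37)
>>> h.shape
()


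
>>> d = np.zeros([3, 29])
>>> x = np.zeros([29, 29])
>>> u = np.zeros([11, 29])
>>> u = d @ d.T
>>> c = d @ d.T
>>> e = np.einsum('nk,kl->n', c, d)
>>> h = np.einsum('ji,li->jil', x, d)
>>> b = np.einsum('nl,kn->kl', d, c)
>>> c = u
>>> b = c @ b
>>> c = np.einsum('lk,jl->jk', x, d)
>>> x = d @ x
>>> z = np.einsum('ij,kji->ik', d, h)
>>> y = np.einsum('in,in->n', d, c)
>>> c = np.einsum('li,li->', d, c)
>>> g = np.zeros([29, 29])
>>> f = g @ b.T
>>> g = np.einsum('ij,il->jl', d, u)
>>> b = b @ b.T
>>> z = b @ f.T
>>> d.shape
(3, 29)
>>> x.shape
(3, 29)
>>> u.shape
(3, 3)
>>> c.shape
()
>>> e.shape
(3,)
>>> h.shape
(29, 29, 3)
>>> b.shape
(3, 3)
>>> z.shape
(3, 29)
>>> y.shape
(29,)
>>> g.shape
(29, 3)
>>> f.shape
(29, 3)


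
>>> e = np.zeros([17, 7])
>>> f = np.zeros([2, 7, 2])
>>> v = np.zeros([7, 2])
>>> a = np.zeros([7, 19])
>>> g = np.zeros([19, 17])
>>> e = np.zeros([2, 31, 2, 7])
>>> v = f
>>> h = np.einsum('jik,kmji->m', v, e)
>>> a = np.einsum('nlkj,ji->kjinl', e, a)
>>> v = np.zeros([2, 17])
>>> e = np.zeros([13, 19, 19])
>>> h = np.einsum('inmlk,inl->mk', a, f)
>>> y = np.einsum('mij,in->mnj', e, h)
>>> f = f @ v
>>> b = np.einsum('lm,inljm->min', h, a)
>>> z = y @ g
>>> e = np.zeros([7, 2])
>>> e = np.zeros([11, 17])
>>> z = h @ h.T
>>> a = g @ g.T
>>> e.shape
(11, 17)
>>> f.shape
(2, 7, 17)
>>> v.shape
(2, 17)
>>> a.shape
(19, 19)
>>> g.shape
(19, 17)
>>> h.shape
(19, 31)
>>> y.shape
(13, 31, 19)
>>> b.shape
(31, 2, 7)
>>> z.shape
(19, 19)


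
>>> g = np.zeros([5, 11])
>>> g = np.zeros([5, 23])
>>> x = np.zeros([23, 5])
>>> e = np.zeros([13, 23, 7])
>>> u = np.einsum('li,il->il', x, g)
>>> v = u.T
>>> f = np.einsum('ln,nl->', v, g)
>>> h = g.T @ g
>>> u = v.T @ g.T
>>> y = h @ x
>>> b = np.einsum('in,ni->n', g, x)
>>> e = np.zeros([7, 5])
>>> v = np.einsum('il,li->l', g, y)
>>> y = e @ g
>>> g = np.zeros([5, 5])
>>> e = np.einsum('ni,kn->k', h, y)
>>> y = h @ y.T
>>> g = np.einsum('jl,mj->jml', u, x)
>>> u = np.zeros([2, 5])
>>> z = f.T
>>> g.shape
(5, 23, 5)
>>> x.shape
(23, 5)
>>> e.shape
(7,)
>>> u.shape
(2, 5)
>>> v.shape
(23,)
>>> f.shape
()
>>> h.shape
(23, 23)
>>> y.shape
(23, 7)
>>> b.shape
(23,)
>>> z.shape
()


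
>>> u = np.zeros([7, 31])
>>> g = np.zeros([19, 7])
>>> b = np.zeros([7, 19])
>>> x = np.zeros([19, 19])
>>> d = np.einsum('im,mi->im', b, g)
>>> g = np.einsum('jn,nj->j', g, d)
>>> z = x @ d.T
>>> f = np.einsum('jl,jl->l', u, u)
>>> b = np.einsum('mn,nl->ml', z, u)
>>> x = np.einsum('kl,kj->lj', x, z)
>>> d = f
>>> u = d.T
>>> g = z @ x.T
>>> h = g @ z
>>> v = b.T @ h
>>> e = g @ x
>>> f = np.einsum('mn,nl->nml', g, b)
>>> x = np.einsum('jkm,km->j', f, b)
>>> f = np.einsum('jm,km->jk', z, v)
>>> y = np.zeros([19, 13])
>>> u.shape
(31,)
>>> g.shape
(19, 19)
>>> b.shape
(19, 31)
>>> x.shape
(19,)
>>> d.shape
(31,)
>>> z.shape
(19, 7)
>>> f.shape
(19, 31)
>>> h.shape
(19, 7)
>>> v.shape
(31, 7)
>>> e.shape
(19, 7)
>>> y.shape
(19, 13)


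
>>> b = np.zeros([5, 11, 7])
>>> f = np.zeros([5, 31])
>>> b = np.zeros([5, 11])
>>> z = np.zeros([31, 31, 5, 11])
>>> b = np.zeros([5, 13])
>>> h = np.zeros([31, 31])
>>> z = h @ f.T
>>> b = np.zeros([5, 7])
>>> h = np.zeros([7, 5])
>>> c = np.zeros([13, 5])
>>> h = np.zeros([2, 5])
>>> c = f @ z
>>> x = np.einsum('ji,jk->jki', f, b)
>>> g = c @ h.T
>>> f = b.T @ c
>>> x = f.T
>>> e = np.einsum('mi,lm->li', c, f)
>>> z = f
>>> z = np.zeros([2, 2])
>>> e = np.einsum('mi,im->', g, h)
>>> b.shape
(5, 7)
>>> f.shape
(7, 5)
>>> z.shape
(2, 2)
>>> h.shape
(2, 5)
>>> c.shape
(5, 5)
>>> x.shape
(5, 7)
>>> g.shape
(5, 2)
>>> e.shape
()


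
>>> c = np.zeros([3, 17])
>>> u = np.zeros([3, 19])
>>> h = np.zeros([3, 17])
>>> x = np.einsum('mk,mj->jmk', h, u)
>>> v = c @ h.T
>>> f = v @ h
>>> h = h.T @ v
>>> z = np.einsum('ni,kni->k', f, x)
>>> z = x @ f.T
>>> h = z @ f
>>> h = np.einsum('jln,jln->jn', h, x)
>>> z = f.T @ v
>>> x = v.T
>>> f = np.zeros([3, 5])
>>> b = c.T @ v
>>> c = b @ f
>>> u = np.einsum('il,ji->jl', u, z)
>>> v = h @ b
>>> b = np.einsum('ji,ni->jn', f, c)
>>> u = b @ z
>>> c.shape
(17, 5)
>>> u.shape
(3, 3)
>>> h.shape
(19, 17)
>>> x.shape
(3, 3)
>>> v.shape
(19, 3)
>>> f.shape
(3, 5)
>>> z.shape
(17, 3)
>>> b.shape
(3, 17)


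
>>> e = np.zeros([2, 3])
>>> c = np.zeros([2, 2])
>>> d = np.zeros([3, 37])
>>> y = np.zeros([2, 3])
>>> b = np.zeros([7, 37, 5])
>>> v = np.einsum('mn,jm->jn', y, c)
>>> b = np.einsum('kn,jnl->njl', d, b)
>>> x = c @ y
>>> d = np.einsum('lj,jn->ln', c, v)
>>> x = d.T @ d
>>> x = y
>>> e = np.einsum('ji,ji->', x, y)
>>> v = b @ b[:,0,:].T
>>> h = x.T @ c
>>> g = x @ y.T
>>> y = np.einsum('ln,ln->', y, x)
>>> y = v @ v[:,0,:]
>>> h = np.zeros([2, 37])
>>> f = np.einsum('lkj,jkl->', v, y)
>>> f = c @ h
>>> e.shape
()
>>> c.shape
(2, 2)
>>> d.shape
(2, 3)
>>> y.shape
(37, 7, 37)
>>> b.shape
(37, 7, 5)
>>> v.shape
(37, 7, 37)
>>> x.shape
(2, 3)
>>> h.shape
(2, 37)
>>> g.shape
(2, 2)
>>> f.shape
(2, 37)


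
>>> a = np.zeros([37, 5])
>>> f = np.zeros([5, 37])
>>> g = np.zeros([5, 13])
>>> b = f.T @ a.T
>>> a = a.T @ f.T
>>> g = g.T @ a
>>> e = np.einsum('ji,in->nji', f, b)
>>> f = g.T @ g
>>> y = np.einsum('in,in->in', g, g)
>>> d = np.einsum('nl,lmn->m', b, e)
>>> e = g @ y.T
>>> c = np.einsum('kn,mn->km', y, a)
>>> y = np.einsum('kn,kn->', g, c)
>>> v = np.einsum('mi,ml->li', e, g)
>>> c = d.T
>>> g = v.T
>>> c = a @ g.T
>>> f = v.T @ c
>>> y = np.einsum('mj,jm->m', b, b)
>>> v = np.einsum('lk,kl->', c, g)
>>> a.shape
(5, 5)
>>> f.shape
(13, 13)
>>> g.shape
(13, 5)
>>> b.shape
(37, 37)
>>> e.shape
(13, 13)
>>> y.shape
(37,)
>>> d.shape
(5,)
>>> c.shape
(5, 13)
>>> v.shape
()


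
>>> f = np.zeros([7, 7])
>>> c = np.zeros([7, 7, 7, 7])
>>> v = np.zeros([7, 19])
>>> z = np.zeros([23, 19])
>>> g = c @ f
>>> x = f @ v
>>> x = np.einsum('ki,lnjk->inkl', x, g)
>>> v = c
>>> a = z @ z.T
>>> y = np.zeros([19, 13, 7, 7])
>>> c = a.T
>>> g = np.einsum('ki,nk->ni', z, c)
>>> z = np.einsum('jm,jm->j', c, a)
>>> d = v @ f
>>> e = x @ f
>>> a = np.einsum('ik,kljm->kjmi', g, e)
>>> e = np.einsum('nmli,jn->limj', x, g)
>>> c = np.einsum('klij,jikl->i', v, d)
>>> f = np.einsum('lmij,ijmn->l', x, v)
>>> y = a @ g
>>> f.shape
(19,)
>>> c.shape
(7,)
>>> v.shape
(7, 7, 7, 7)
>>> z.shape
(23,)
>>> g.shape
(23, 19)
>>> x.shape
(19, 7, 7, 7)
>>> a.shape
(19, 7, 7, 23)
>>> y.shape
(19, 7, 7, 19)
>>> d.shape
(7, 7, 7, 7)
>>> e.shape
(7, 7, 7, 23)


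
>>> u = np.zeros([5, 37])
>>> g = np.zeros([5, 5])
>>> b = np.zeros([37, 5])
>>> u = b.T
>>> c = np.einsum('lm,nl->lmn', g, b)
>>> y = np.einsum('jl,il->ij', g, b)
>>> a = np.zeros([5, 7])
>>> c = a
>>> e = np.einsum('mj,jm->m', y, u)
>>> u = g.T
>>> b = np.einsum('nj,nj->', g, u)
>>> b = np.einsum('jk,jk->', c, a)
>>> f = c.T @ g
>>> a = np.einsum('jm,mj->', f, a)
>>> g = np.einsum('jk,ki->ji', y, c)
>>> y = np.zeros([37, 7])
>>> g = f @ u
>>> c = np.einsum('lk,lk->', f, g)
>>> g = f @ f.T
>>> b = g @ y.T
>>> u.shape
(5, 5)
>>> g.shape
(7, 7)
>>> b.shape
(7, 37)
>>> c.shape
()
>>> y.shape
(37, 7)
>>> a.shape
()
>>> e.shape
(37,)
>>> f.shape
(7, 5)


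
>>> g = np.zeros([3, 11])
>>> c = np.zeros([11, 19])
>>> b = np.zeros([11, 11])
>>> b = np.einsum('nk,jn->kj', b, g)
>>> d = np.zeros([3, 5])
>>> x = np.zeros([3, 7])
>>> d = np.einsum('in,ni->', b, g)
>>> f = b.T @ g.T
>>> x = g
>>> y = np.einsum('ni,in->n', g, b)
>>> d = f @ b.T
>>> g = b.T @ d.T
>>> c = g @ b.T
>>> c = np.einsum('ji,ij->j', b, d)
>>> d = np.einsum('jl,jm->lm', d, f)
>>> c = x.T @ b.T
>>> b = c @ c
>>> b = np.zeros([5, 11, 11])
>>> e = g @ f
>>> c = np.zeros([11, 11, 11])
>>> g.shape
(3, 3)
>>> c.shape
(11, 11, 11)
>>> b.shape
(5, 11, 11)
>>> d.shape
(11, 3)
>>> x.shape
(3, 11)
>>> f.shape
(3, 3)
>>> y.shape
(3,)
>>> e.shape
(3, 3)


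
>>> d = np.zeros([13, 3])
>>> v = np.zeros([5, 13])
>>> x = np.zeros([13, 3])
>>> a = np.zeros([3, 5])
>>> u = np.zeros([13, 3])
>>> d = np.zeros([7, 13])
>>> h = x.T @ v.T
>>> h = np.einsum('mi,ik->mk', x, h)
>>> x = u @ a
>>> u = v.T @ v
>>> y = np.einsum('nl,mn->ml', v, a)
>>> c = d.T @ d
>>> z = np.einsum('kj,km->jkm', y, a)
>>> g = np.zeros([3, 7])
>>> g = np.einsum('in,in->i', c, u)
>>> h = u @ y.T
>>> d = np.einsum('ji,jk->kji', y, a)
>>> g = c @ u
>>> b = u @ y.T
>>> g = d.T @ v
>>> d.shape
(5, 3, 13)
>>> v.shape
(5, 13)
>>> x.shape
(13, 5)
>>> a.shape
(3, 5)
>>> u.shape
(13, 13)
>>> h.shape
(13, 3)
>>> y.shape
(3, 13)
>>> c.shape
(13, 13)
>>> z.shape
(13, 3, 5)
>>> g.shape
(13, 3, 13)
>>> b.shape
(13, 3)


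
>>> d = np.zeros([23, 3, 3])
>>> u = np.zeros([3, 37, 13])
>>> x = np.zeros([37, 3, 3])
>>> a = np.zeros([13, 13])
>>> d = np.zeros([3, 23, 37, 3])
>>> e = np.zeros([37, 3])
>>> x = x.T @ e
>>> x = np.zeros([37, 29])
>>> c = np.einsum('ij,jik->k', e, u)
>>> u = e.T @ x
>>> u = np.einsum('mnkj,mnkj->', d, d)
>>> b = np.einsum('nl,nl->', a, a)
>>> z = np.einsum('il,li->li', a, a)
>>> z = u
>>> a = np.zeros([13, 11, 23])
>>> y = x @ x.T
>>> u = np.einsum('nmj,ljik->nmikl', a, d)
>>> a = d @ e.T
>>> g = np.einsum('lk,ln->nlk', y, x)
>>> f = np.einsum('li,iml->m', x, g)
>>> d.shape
(3, 23, 37, 3)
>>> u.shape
(13, 11, 37, 3, 3)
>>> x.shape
(37, 29)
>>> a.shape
(3, 23, 37, 37)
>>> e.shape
(37, 3)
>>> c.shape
(13,)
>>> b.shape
()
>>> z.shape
()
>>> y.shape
(37, 37)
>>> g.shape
(29, 37, 37)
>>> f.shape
(37,)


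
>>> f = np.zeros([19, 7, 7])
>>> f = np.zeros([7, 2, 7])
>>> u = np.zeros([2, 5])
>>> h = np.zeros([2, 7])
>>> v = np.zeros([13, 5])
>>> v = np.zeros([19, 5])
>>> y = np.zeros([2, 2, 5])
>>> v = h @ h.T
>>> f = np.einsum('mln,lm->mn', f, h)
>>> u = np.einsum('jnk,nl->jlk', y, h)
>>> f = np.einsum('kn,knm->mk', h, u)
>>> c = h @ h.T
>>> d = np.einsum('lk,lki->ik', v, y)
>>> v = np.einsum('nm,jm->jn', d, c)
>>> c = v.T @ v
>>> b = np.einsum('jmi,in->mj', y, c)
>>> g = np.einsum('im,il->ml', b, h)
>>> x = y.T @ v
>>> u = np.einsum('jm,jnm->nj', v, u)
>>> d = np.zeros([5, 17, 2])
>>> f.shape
(5, 2)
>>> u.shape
(7, 2)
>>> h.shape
(2, 7)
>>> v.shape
(2, 5)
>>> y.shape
(2, 2, 5)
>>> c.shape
(5, 5)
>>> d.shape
(5, 17, 2)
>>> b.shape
(2, 2)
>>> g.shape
(2, 7)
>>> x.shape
(5, 2, 5)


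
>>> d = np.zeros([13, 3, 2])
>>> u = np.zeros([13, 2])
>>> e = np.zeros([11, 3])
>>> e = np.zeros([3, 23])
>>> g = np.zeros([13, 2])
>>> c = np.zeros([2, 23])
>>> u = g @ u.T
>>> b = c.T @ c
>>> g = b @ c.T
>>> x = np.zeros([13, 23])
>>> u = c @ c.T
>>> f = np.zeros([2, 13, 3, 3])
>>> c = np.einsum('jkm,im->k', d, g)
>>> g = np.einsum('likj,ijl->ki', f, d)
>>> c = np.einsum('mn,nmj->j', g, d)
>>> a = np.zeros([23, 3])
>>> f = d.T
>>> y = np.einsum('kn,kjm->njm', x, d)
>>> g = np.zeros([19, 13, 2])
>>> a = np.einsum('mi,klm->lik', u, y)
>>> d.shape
(13, 3, 2)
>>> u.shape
(2, 2)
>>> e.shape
(3, 23)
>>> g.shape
(19, 13, 2)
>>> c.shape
(2,)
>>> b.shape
(23, 23)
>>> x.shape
(13, 23)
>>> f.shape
(2, 3, 13)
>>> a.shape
(3, 2, 23)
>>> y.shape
(23, 3, 2)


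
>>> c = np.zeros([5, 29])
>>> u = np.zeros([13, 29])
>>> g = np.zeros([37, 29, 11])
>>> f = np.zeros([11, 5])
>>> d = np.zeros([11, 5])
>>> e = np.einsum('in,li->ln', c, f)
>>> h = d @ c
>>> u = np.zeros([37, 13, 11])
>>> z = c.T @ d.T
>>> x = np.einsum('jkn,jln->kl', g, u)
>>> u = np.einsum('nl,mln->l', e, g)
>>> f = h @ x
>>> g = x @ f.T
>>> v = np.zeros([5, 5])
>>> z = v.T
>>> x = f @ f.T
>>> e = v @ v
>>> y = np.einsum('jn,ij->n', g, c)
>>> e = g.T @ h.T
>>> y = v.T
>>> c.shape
(5, 29)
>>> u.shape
(29,)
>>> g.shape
(29, 11)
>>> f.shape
(11, 13)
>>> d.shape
(11, 5)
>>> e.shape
(11, 11)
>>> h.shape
(11, 29)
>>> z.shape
(5, 5)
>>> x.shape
(11, 11)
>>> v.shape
(5, 5)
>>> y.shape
(5, 5)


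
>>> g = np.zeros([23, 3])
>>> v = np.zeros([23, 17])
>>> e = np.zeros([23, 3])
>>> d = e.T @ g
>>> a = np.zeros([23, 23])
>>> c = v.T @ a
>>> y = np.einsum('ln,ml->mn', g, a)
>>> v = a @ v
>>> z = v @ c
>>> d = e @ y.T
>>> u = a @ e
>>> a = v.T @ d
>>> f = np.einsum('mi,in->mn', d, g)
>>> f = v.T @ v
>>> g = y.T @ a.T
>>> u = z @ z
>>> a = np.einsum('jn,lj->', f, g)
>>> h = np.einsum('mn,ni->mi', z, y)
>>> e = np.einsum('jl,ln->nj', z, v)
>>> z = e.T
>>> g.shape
(3, 17)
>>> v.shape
(23, 17)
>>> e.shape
(17, 23)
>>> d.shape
(23, 23)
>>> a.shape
()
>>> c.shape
(17, 23)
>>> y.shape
(23, 3)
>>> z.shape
(23, 17)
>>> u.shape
(23, 23)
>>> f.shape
(17, 17)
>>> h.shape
(23, 3)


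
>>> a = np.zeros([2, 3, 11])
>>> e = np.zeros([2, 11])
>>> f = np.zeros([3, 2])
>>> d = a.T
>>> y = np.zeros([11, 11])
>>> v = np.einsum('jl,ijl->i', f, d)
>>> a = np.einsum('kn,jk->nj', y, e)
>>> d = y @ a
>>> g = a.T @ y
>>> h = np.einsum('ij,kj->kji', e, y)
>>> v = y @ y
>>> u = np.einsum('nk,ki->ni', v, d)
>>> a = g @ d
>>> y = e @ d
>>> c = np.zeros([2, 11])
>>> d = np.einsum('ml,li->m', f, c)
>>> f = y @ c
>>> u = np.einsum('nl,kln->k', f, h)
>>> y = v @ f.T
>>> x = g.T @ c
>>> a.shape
(2, 2)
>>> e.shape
(2, 11)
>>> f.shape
(2, 11)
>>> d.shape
(3,)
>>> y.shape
(11, 2)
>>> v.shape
(11, 11)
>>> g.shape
(2, 11)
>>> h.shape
(11, 11, 2)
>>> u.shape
(11,)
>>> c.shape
(2, 11)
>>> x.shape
(11, 11)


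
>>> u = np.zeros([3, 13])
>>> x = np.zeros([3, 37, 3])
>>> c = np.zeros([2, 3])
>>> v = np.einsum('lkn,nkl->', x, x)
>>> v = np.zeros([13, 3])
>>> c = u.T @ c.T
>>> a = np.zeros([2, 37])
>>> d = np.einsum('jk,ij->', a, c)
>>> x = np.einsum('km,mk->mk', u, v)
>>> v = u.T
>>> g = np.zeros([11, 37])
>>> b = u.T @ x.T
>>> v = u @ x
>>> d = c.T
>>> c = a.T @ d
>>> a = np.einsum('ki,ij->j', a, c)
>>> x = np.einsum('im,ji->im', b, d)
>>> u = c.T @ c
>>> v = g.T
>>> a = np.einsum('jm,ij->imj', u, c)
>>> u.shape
(13, 13)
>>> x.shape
(13, 13)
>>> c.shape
(37, 13)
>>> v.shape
(37, 11)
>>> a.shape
(37, 13, 13)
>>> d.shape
(2, 13)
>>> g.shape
(11, 37)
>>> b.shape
(13, 13)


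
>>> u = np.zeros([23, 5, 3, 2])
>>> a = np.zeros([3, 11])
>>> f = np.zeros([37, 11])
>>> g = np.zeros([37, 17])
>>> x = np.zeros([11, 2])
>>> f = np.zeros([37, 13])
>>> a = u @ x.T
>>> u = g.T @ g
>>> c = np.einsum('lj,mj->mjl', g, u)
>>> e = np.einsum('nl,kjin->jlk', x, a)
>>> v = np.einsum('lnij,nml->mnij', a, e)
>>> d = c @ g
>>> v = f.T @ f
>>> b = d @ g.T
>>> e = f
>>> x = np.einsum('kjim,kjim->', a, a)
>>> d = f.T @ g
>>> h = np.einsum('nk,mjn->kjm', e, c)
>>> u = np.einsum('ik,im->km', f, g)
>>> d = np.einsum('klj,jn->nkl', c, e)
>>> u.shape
(13, 17)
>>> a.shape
(23, 5, 3, 11)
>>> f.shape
(37, 13)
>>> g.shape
(37, 17)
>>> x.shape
()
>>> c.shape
(17, 17, 37)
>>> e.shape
(37, 13)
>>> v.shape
(13, 13)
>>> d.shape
(13, 17, 17)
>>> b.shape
(17, 17, 37)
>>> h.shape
(13, 17, 17)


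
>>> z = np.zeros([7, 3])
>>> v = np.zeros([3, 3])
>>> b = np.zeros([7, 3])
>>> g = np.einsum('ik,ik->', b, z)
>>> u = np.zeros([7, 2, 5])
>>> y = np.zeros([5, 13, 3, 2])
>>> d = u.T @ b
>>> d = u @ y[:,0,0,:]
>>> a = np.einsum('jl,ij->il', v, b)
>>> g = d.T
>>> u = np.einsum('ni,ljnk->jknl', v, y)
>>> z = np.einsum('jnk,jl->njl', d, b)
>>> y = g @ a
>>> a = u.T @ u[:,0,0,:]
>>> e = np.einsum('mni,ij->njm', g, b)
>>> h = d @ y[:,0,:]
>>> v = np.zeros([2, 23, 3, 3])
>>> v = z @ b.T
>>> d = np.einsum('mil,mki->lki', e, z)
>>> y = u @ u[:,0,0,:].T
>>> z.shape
(2, 7, 3)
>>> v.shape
(2, 7, 7)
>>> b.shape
(7, 3)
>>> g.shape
(2, 2, 7)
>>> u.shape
(13, 2, 3, 5)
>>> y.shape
(13, 2, 3, 13)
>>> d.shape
(2, 7, 3)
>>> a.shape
(5, 3, 2, 5)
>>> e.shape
(2, 3, 2)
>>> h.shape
(7, 2, 3)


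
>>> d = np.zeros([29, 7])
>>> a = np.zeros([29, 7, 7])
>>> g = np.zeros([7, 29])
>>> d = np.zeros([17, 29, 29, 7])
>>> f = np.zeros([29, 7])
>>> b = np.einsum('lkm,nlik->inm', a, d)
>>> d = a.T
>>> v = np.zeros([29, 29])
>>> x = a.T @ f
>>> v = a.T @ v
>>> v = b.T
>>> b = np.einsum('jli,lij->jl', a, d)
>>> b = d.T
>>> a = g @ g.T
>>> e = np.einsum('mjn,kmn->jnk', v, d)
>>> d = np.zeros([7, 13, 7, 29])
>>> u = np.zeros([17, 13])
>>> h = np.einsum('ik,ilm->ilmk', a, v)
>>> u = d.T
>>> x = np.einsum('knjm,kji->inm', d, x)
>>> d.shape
(7, 13, 7, 29)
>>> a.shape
(7, 7)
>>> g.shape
(7, 29)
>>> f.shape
(29, 7)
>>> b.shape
(29, 7, 7)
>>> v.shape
(7, 17, 29)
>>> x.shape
(7, 13, 29)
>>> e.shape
(17, 29, 7)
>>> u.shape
(29, 7, 13, 7)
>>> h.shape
(7, 17, 29, 7)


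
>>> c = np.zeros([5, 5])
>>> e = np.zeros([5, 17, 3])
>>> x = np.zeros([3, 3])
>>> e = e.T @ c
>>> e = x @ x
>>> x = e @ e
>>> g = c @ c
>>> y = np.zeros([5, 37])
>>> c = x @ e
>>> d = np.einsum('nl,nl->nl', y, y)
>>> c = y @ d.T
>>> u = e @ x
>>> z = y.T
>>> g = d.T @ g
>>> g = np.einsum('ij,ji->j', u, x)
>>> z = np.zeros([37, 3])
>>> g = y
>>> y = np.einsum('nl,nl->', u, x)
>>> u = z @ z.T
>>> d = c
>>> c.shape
(5, 5)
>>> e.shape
(3, 3)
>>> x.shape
(3, 3)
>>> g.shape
(5, 37)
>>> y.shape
()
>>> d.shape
(5, 5)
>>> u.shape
(37, 37)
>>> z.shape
(37, 3)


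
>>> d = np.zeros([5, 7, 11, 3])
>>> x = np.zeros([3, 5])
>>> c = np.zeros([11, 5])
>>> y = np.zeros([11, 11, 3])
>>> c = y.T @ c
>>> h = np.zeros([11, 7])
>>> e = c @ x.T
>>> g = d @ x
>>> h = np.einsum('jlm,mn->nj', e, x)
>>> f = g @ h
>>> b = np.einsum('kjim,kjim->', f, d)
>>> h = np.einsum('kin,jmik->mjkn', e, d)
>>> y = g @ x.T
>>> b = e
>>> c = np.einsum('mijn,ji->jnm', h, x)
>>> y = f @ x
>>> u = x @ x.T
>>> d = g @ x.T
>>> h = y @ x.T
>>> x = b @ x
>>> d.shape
(5, 7, 11, 3)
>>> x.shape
(3, 11, 5)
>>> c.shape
(3, 3, 7)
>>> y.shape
(5, 7, 11, 5)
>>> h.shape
(5, 7, 11, 3)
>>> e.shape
(3, 11, 3)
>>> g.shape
(5, 7, 11, 5)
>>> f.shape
(5, 7, 11, 3)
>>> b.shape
(3, 11, 3)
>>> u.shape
(3, 3)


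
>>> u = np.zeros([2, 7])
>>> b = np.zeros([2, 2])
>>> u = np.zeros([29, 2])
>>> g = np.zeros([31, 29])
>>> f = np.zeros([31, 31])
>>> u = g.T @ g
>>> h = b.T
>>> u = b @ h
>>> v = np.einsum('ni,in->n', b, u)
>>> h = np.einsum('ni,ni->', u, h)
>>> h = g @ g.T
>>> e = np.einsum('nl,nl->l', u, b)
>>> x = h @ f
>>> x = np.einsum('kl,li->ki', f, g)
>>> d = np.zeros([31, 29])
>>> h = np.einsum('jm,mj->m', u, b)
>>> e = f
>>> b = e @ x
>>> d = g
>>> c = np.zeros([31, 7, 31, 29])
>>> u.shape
(2, 2)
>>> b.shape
(31, 29)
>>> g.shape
(31, 29)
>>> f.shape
(31, 31)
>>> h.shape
(2,)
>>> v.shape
(2,)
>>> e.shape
(31, 31)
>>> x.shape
(31, 29)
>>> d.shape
(31, 29)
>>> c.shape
(31, 7, 31, 29)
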